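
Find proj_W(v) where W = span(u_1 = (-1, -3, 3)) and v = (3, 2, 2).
proj_W(v) = (3/19, 9/19, -9/19)

Set up U = [u_1 | ... | u_1] ∈ R^(3×1). The projector onto W = col(U) is P = U (U^T U)^(-1) U^T.
Compute U^T U =
  [19],
and U^T v = (-3).
Solve U^T U · c = U^T v for the coefficients: c = (-3/19). The projection is proj_W(v) = U c.
Check: (v - proj_W(v)) · u_1 = 0  (should be 0).
Result: proj_W(v) = (3/19, 9/19, -9/19).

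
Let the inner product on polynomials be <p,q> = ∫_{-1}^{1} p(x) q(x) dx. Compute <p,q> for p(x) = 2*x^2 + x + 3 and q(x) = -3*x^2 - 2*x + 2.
<p,q> = 74/15

Expand the product: p(x)·q(x) = -6*x^4 - 7*x^3 - 7*x^2 - 4*x + 6.
∫_{-1}^{1} of each monomial x^k gives [2/(k+1) if k even, 0 if k odd]. Integrating term-by-term (or equivalently evaluating the antiderivative F(x) = -6*x^5/5 - 7*x^4/4 - 7*x^3/3 - 2*x^2 + 6*x at the endpoints):
  F(1) − F(−1) = -77/60 − (-373/60) = 74/15.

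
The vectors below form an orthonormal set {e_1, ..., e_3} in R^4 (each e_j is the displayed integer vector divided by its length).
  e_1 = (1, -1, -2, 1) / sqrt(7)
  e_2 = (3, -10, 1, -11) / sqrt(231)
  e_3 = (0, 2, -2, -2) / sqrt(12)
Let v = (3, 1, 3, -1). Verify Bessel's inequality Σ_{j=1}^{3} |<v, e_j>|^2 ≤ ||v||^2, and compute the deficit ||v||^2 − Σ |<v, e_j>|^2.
Σ |<v, e_j>|^2 = 51/11; ||v||^2 = 20; deficit = 169/11

Write each e_j = u_j / sqrt(<u_j, u_j>) where u_j is the displayed integer vector. Then <v, e_j> = <v, u_j> / sqrt(<u_j, u_j>), so |<v, e_j>|^2 = <v, u_j>^2 / <u_j, u_j>.
Coefficients: <v, e_1> = -5/sqrt(7), <v, e_2> = 13/sqrt(231), <v, e_3> = -2/sqrt(12).
Square and sum: Σ |<v, e_j>|^2 = 51/11.
Compute ||v||^2 = v·v = 20.
Deficit = 20 − 51/11 = 169/11 ≥ 0, confirming Bessel's inequality. (The deficit equals ||v − Σ <v,e_j> e_j||^2, the squared distance from v to span{e_j}.)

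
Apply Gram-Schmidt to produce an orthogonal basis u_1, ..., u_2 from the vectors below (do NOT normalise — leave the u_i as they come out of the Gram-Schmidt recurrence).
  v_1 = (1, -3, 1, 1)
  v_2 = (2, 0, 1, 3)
Orthogonal basis:
  u_1 = (1, -3, 1, 1)
  u_2 = (3/2, 3/2, 1/2, 5/2)

Apply the Gram-Schmidt recurrence
  u_1 = v_1
  u_i = v_i − Σ_{j<i} ((v_i · u_j) / (u_j · u_j)) · u_j.

Step by step this gives:
  u_1 = (1, -3, 1, 1)
  u_2 = (3/2, 3/2, 1/2, 5/2)

Orthogonality check:
  u_2 · u_1 = 0 (should be 0)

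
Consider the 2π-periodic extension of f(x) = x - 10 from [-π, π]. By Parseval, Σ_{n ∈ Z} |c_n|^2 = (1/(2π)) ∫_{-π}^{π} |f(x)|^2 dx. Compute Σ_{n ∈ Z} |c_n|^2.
Σ |c_n|^2 = π^2/3 + 100

Expand and integrate term by term over [-π, π]:
  ∫ (x)^2 dx = 1·(2π^3/3); ∫ 2·1·(-10)·x dx = 0 (odd integrand); ∫ (-10)^2 dx = 100·2π.
So (1/(2π)) ∫_{-π}^{π} (x - 10)^2 dx = 1π^2/3 + 100 = π^2/3 + 100.
Parseval ⇒ Σ |c_n|^2 = π^2/3 + 100.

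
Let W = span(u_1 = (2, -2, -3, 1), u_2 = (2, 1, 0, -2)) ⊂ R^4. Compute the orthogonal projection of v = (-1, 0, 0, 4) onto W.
proj_W(v) = (-2, -4/3, -1/3, 7/3)

Set up U = [u_1 | ... | u_2] ∈ R^(4×2). The projector onto W = col(U) is P = U (U^T U)^(-1) U^T.
Compute U^T U =
  [18, 0]
  [0, 9],
and U^T v = (2, -10).
Solve U^T U · c = U^T v for the coefficients: c = (1/9, -10/9). The projection is proj_W(v) = U c.
Check: (v - proj_W(v)) · u_1 = 0  (should be 0).
Check: (v - proj_W(v)) · u_2 = 0  (should be 0).
Result: proj_W(v) = (-2, -4/3, -1/3, 7/3).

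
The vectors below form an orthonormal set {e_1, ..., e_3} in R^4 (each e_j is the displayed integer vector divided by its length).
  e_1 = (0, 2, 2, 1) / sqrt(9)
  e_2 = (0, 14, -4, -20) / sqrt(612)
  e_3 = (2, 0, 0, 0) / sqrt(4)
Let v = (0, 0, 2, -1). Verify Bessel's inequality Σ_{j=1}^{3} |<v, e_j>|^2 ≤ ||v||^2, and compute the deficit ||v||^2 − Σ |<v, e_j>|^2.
Σ |<v, e_j>|^2 = 21/17; ||v||^2 = 5; deficit = 64/17

Write each e_j = u_j / sqrt(<u_j, u_j>) where u_j is the displayed integer vector. Then <v, e_j> = <v, u_j> / sqrt(<u_j, u_j>), so |<v, e_j>|^2 = <v, u_j>^2 / <u_j, u_j>.
Coefficients: <v, e_1> = 3/sqrt(9), <v, e_2> = 12/sqrt(612), <v, e_3> = 0/sqrt(4).
Square and sum: Σ |<v, e_j>|^2 = 21/17.
Compute ||v||^2 = v·v = 5.
Deficit = 5 − 21/17 = 64/17 ≥ 0, confirming Bessel's inequality. (The deficit equals ||v − Σ <v,e_j> e_j||^2, the squared distance from v to span{e_j}.)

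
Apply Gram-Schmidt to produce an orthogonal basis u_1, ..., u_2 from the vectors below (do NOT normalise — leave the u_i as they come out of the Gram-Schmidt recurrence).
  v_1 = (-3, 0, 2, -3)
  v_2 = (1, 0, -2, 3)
Orthogonal basis:
  u_1 = (-3, 0, 2, -3)
  u_2 = (-13/11, 0, -6/11, 9/11)

Apply the Gram-Schmidt recurrence
  u_1 = v_1
  u_i = v_i − Σ_{j<i} ((v_i · u_j) / (u_j · u_j)) · u_j.

Step by step this gives:
  u_1 = (-3, 0, 2, -3)
  u_2 = (-13/11, 0, -6/11, 9/11)

Orthogonality check:
  u_2 · u_1 = 0 (should be 0)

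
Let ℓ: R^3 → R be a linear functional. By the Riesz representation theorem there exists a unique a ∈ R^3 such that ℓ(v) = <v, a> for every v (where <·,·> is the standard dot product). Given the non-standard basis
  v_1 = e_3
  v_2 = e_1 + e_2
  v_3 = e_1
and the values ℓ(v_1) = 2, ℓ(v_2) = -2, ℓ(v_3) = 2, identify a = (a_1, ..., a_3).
a = (2, -4, 2)

Write a = (a_1, ..., a_3) in the standard basis. For each basis vector v_i, ℓ(v_i) = <v_i, a> is a linear equation in the a_j's. Collect the n equations into a matrix system V a = ℓ, where row i of V is v_i (expressed in the standard basis). Since V is invertible (lower-triangular with 1s on the diagonal, up to permutation), solve by back-substitution:
  V =
[[0, 0, 1],
 [1, 1, 0],
 [1, 0, 0]]
  V a = (2, -2, 2)
Solving gives a = (2, -4, 2).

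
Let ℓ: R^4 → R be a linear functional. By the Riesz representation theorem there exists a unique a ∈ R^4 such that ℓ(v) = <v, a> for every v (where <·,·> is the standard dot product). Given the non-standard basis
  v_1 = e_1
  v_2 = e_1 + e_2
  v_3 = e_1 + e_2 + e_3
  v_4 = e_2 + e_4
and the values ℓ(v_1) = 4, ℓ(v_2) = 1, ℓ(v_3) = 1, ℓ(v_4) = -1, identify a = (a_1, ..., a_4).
a = (4, -3, 0, 2)

Write a = (a_1, ..., a_4) in the standard basis. For each basis vector v_i, ℓ(v_i) = <v_i, a> is a linear equation in the a_j's. Collect the n equations into a matrix system V a = ℓ, where row i of V is v_i (expressed in the standard basis). Since V is invertible (lower-triangular with 1s on the diagonal, up to permutation), solve by back-substitution:
  V =
[[1, 0, 0, 0],
 [1, 1, 0, 0],
 [1, 1, 1, 0],
 [0, 1, 0, 1]]
  V a = (4, 1, 1, -1)
Solving gives a = (4, -3, 0, 2).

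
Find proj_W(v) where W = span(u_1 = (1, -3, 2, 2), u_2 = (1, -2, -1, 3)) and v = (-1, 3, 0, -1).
proj_W(v) = (-118/149, 306/149, -92/149, -284/149)

Set up U = [u_1 | ... | u_2] ∈ R^(4×2). The projector onto W = col(U) is P = U (U^T U)^(-1) U^T.
Compute U^T U =
  [18, 11]
  [11, 15],
and U^T v = (-12, -10).
Solve U^T U · c = U^T v for the coefficients: c = (-70/149, -48/149). The projection is proj_W(v) = U c.
Check: (v - proj_W(v)) · u_1 = 0  (should be 0).
Check: (v - proj_W(v)) · u_2 = 0  (should be 0).
Result: proj_W(v) = (-118/149, 306/149, -92/149, -284/149).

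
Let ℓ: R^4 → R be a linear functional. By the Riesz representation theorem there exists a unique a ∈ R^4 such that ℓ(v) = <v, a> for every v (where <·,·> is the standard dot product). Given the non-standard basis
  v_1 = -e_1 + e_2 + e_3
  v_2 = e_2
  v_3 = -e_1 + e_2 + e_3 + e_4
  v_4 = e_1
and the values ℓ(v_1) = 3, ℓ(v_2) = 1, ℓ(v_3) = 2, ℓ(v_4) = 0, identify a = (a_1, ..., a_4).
a = (0, 1, 2, -1)

Write a = (a_1, ..., a_4) in the standard basis. For each basis vector v_i, ℓ(v_i) = <v_i, a> is a linear equation in the a_j's. Collect the n equations into a matrix system V a = ℓ, where row i of V is v_i (expressed in the standard basis). Since V is invertible (lower-triangular with 1s on the diagonal, up to permutation), solve by back-substitution:
  V =
[[-1, 1, 1, 0],
 [0, 1, 0, 0],
 [-1, 1, 1, 1],
 [1, 0, 0, 0]]
  V a = (3, 1, 2, 0)
Solving gives a = (0, 1, 2, -1).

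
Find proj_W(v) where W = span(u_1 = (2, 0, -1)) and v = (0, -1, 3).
proj_W(v) = (-6/5, 0, 3/5)

Set up U = [u_1 | ... | u_1] ∈ R^(3×1). The projector onto W = col(U) is P = U (U^T U)^(-1) U^T.
Compute U^T U =
  [5],
and U^T v = (-3).
Solve U^T U · c = U^T v for the coefficients: c = (-3/5). The projection is proj_W(v) = U c.
Check: (v - proj_W(v)) · u_1 = 0  (should be 0).
Result: proj_W(v) = (-6/5, 0, 3/5).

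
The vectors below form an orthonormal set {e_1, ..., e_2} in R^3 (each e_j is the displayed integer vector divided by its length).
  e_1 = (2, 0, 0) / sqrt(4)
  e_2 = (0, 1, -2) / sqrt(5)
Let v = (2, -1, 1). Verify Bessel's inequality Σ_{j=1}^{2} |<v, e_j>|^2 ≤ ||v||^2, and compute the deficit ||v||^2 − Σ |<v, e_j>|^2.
Σ |<v, e_j>|^2 = 29/5; ||v||^2 = 6; deficit = 1/5

Write each e_j = u_j / sqrt(<u_j, u_j>) where u_j is the displayed integer vector. Then <v, e_j> = <v, u_j> / sqrt(<u_j, u_j>), so |<v, e_j>|^2 = <v, u_j>^2 / <u_j, u_j>.
Coefficients: <v, e_1> = 4/sqrt(4), <v, e_2> = -3/sqrt(5).
Square and sum: Σ |<v, e_j>|^2 = 29/5.
Compute ||v||^2 = v·v = 6.
Deficit = 6 − 29/5 = 1/5 ≥ 0, confirming Bessel's inequality. (The deficit equals ||v − Σ <v,e_j> e_j||^2, the squared distance from v to span{e_j}.)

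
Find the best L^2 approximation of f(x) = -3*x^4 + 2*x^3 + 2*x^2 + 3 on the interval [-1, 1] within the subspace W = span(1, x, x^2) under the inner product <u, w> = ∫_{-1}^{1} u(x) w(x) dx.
g(x) = -4*x^2/7 + 6*x/5 + 114/35

The best approximation g ∈ W is the orthogonal projection of f onto W. Writing g = a_0 + a_1 x + a_2 x^2, the coefficients solve the normal equations G · a = b where
  G_{ij} = <φ_i, φ_j> and b_i = <f, φ_i>, with φ_0 = 1, φ_1 = x, φ_2 = x^2.
G =
  [2, 0, 2/3]
  [0, 2/3, 0]
  [2/3, 0, 2/5],
b = (92/15, 4/5, 68/35).
Solving gives a_0 = 114/35, a_1 = 6/5, a_2 = -4/7, so
  g(x) = -4*x^2/7 + 6*x/5 + 114/35.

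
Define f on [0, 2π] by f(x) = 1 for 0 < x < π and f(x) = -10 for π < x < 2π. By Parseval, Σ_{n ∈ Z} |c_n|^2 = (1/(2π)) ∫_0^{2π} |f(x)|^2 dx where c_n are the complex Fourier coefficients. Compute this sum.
Σ |c_n|^2 = 101/2

Parseval equates the L^2 energy of f (normalised by 1/(2π)) with the ℓ^2 sum of its Fourier coefficients: (1/(2π)) ∫_0^{2π} |f|^2 = Σ |c_n|^2.
Compute the left side: (1/(2π)) [∫_0^π 1^2 dx + ∫_π^{2π} (-10)^2 dx] = (1/(2π)) · (1π + 100π) = (1 + 100)/2 = 101/2.
So Σ_{n ∈ Z} |c_n|^2 = 101/2.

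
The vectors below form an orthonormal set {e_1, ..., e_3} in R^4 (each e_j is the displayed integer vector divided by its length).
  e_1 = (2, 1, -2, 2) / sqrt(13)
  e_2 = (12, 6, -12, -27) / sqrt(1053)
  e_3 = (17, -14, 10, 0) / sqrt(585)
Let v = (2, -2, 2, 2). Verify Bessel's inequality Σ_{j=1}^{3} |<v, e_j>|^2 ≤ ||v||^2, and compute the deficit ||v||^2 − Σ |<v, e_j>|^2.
Σ |<v, e_j>|^2 = 1036/65; ||v||^2 = 16; deficit = 4/65

Write each e_j = u_j / sqrt(<u_j, u_j>) where u_j is the displayed integer vector. Then <v, e_j> = <v, u_j> / sqrt(<u_j, u_j>), so |<v, e_j>|^2 = <v, u_j>^2 / <u_j, u_j>.
Coefficients: <v, e_1> = 2/sqrt(13), <v, e_2> = -66/sqrt(1053), <v, e_3> = 82/sqrt(585).
Square and sum: Σ |<v, e_j>|^2 = 1036/65.
Compute ||v||^2 = v·v = 16.
Deficit = 16 − 1036/65 = 4/65 ≥ 0, confirming Bessel's inequality. (The deficit equals ||v − Σ <v,e_j> e_j||^2, the squared distance from v to span{e_j}.)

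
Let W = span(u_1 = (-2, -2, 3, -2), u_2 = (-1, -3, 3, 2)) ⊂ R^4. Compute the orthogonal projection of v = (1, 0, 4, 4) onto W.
proj_W(v) = (29/314, -717/314, 258/157, 574/157)

Set up U = [u_1 | ... | u_2] ∈ R^(4×2). The projector onto W = col(U) is P = U (U^T U)^(-1) U^T.
Compute U^T U =
  [21, 13]
  [13, 23],
and U^T v = (2, 19).
Solve U^T U · c = U^T v for the coefficients: c = (-201/314, 373/314). The projection is proj_W(v) = U c.
Check: (v - proj_W(v)) · u_1 = 0  (should be 0).
Check: (v - proj_W(v)) · u_2 = 0  (should be 0).
Result: proj_W(v) = (29/314, -717/314, 258/157, 574/157).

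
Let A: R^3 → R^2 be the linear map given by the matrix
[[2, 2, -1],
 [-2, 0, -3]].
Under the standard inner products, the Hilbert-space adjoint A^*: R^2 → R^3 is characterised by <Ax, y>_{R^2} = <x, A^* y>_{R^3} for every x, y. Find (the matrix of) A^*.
A^* = A^T =
[[2, -2],
 [2, 0],
 [-1, -3]]

For real matrices with standard dot products, the defining identity <Ax, y> = <x, A^* y> gives (Ax)^T y = x^T (A^*) y, i.e. x^T A^T y = x^T (A^*) y. Since this holds for all x, y, we must have A^* = A^T. Therefore
A^* =
[[2, -2],
 [2, 0],
 [-1, -3]].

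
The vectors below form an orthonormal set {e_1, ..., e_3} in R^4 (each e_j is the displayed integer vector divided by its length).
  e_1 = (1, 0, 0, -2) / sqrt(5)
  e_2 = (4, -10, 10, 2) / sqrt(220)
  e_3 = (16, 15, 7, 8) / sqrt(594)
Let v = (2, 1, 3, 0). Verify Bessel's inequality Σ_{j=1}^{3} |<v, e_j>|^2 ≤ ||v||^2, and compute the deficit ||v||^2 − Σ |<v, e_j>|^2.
Σ |<v, e_j>|^2 = 328/27; ||v||^2 = 14; deficit = 50/27

Write each e_j = u_j / sqrt(<u_j, u_j>) where u_j is the displayed integer vector. Then <v, e_j> = <v, u_j> / sqrt(<u_j, u_j>), so |<v, e_j>|^2 = <v, u_j>^2 / <u_j, u_j>.
Coefficients: <v, e_1> = 2/sqrt(5), <v, e_2> = 28/sqrt(220), <v, e_3> = 68/sqrt(594).
Square and sum: Σ |<v, e_j>|^2 = 328/27.
Compute ||v||^2 = v·v = 14.
Deficit = 14 − 328/27 = 50/27 ≥ 0, confirming Bessel's inequality. (The deficit equals ||v − Σ <v,e_j> e_j||^2, the squared distance from v to span{e_j}.)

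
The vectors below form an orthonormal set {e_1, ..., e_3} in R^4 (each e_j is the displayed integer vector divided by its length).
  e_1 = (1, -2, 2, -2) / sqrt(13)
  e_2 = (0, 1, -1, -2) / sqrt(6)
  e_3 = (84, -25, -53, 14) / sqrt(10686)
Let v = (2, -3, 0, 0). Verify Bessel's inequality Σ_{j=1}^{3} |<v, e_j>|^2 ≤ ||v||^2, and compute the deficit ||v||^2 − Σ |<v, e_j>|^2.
Σ |<v, e_j>|^2 = 1637/137; ||v||^2 = 13; deficit = 144/137

Write each e_j = u_j / sqrt(<u_j, u_j>) where u_j is the displayed integer vector. Then <v, e_j> = <v, u_j> / sqrt(<u_j, u_j>), so |<v, e_j>|^2 = <v, u_j>^2 / <u_j, u_j>.
Coefficients: <v, e_1> = 8/sqrt(13), <v, e_2> = -3/sqrt(6), <v, e_3> = 243/sqrt(10686).
Square and sum: Σ |<v, e_j>|^2 = 1637/137.
Compute ||v||^2 = v·v = 13.
Deficit = 13 − 1637/137 = 144/137 ≥ 0, confirming Bessel's inequality. (The deficit equals ||v − Σ <v,e_j> e_j||^2, the squared distance from v to span{e_j}.)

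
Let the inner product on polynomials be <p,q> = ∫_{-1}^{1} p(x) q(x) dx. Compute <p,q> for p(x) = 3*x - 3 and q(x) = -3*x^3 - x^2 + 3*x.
<p,q> = 22/5

Expand the product: p(x)·q(x) = -9*x^4 + 6*x^3 + 12*x^2 - 9*x.
∫_{-1}^{1} of each monomial x^k gives [2/(k+1) if k even, 0 if k odd]. Integrating term-by-term (or equivalently evaluating the antiderivative F(x) = -9*x^5/5 + 3*x^4/2 + 4*x^3 - 9*x^2/2 at the endpoints):
  F(1) − F(−1) = -4/5 − (-26/5) = 22/5.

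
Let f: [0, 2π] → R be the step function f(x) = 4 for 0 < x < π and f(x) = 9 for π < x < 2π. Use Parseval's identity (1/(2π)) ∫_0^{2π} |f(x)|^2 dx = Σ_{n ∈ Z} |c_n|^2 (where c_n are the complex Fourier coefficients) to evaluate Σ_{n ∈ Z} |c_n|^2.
Σ |c_n|^2 = 97/2

Parseval equates the L^2 energy of f (normalised by 1/(2π)) with the ℓ^2 sum of its Fourier coefficients: (1/(2π)) ∫_0^{2π} |f|^2 = Σ |c_n|^2.
Compute the left side: (1/(2π)) [∫_0^π 4^2 dx + ∫_π^{2π} 9^2 dx] = (1/(2π)) · (16π + 81π) = (16 + 81)/2 = 97/2.
So Σ_{n ∈ Z} |c_n|^2 = 97/2.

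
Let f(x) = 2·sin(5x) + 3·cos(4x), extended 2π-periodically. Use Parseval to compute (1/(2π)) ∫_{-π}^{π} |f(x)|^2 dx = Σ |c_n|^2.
Σ |c_n|^2 = 13/2

Expand |f|^2 and use orthogonality of {sin(nx), cos(mx)} on [-π, π]:
  ∫_{-π}^{π} sin(nx)^2 dx = π, ∫ cos(mx)^2 dx = π, and cross terms integrate to 0.
So ∫_{-π}^{π} f(x)^2 dx = 2^2 · π + 3^2 · π = (4 + 9)π.
Divide by 2π: (4 + 9)/2 = 13/2.
By Parseval, this equals Σ |c_n|^2.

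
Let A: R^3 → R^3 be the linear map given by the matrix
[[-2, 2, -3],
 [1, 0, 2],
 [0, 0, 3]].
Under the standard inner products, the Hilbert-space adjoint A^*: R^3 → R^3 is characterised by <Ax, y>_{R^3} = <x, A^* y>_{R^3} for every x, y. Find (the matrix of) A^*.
A^* = A^T =
[[-2, 1, 0],
 [2, 0, 0],
 [-3, 2, 3]]

For real matrices with standard dot products, the defining identity <Ax, y> = <x, A^* y> gives (Ax)^T y = x^T (A^*) y, i.e. x^T A^T y = x^T (A^*) y. Since this holds for all x, y, we must have A^* = A^T. Therefore
A^* =
[[-2, 1, 0],
 [2, 0, 0],
 [-3, 2, 3]].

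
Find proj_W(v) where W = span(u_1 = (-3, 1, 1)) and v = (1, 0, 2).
proj_W(v) = (3/11, -1/11, -1/11)

Set up U = [u_1 | ... | u_1] ∈ R^(3×1). The projector onto W = col(U) is P = U (U^T U)^(-1) U^T.
Compute U^T U =
  [11],
and U^T v = (-1).
Solve U^T U · c = U^T v for the coefficients: c = (-1/11). The projection is proj_W(v) = U c.
Check: (v - proj_W(v)) · u_1 = 0  (should be 0).
Result: proj_W(v) = (3/11, -1/11, -1/11).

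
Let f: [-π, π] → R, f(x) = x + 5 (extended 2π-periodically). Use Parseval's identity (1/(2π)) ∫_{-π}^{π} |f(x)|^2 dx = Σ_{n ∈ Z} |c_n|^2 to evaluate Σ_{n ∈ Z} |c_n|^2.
Σ |c_n|^2 = π^2/3 + 25

Expand and integrate term by term over [-π, π]:
  ∫ (x)^2 dx = 1·(2π^3/3); ∫ 2·1·(5)·x dx = 0 (odd integrand); ∫ 5^2 dx = 25·2π.
So (1/(2π)) ∫_{-π}^{π} (x + 5)^2 dx = 1π^2/3 + 25 = π^2/3 + 25.
Parseval ⇒ Σ |c_n|^2 = π^2/3 + 25.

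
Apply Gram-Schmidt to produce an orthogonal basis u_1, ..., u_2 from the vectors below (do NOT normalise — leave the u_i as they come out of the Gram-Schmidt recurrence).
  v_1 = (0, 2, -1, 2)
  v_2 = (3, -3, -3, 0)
Orthogonal basis:
  u_1 = (0, 2, -1, 2)
  u_2 = (3, -7/3, -10/3, 2/3)

Apply the Gram-Schmidt recurrence
  u_1 = v_1
  u_i = v_i − Σ_{j<i} ((v_i · u_j) / (u_j · u_j)) · u_j.

Step by step this gives:
  u_1 = (0, 2, -1, 2)
  u_2 = (3, -7/3, -10/3, 2/3)

Orthogonality check:
  u_2 · u_1 = 0 (should be 0)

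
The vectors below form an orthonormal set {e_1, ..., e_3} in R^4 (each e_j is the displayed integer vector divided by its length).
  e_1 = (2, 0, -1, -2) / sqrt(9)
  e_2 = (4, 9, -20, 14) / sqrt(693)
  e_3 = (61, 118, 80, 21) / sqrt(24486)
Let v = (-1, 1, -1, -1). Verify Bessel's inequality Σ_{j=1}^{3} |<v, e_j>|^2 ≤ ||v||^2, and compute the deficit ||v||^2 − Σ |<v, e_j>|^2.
Σ |<v, e_j>|^2 = 58/159; ||v||^2 = 4; deficit = 578/159

Write each e_j = u_j / sqrt(<u_j, u_j>) where u_j is the displayed integer vector. Then <v, e_j> = <v, u_j> / sqrt(<u_j, u_j>), so |<v, e_j>|^2 = <v, u_j>^2 / <u_j, u_j>.
Coefficients: <v, e_1> = 1/sqrt(9), <v, e_2> = 11/sqrt(693), <v, e_3> = -44/sqrt(24486).
Square and sum: Σ |<v, e_j>|^2 = 58/159.
Compute ||v||^2 = v·v = 4.
Deficit = 4 − 58/159 = 578/159 ≥ 0, confirming Bessel's inequality. (The deficit equals ||v − Σ <v,e_j> e_j||^2, the squared distance from v to span{e_j}.)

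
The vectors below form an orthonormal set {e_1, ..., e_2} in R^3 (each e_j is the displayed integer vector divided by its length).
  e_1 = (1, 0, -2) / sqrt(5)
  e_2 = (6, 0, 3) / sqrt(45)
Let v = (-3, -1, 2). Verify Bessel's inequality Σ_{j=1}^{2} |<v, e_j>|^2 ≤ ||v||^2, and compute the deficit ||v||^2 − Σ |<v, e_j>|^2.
Σ |<v, e_j>|^2 = 13; ||v||^2 = 14; deficit = 1

Write each e_j = u_j / sqrt(<u_j, u_j>) where u_j is the displayed integer vector. Then <v, e_j> = <v, u_j> / sqrt(<u_j, u_j>), so |<v, e_j>|^2 = <v, u_j>^2 / <u_j, u_j>.
Coefficients: <v, e_1> = -7/sqrt(5), <v, e_2> = -12/sqrt(45).
Square and sum: Σ |<v, e_j>|^2 = 13.
Compute ||v||^2 = v·v = 14.
Deficit = 14 − 13 = 1 ≥ 0, confirming Bessel's inequality. (The deficit equals ||v − Σ <v,e_j> e_j||^2, the squared distance from v to span{e_j}.)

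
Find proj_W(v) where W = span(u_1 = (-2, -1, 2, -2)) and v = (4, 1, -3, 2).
proj_W(v) = (38/13, 19/13, -38/13, 38/13)

Set up U = [u_1 | ... | u_1] ∈ R^(4×1). The projector onto W = col(U) is P = U (U^T U)^(-1) U^T.
Compute U^T U =
  [13],
and U^T v = (-19).
Solve U^T U · c = U^T v for the coefficients: c = (-19/13). The projection is proj_W(v) = U c.
Check: (v - proj_W(v)) · u_1 = 0  (should be 0).
Result: proj_W(v) = (38/13, 19/13, -38/13, 38/13).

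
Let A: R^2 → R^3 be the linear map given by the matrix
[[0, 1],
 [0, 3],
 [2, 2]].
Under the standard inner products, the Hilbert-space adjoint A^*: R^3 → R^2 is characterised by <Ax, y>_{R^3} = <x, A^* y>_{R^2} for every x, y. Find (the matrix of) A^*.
A^* = A^T =
[[0, 0, 2],
 [1, 3, 2]]

For real matrices with standard dot products, the defining identity <Ax, y> = <x, A^* y> gives (Ax)^T y = x^T (A^*) y, i.e. x^T A^T y = x^T (A^*) y. Since this holds for all x, y, we must have A^* = A^T. Therefore
A^* =
[[0, 0, 2],
 [1, 3, 2]].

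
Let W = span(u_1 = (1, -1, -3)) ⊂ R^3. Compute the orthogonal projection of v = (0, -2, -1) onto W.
proj_W(v) = (5/11, -5/11, -15/11)

Set up U = [u_1 | ... | u_1] ∈ R^(3×1). The projector onto W = col(U) is P = U (U^T U)^(-1) U^T.
Compute U^T U =
  [11],
and U^T v = (5).
Solve U^T U · c = U^T v for the coefficients: c = (5/11). The projection is proj_W(v) = U c.
Check: (v - proj_W(v)) · u_1 = 0  (should be 0).
Result: proj_W(v) = (5/11, -5/11, -15/11).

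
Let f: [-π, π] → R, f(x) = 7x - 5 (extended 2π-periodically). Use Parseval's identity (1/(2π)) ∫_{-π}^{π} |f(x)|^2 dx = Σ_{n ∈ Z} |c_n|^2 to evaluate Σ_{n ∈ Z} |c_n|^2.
Σ |c_n|^2 = 49π^2/3 + 25

Expand and integrate term by term over [-π, π]:
  ∫ (7x)^2 dx = 49·(2π^3/3); ∫ 2·7·(-5)·x dx = 0 (odd integrand); ∫ (-5)^2 dx = 25·2π.
So (1/(2π)) ∫_{-π}^{π} (7x - 5)^2 dx = 49π^2/3 + 25 = 49π^2/3 + 25.
Parseval ⇒ Σ |c_n|^2 = 49π^2/3 + 25.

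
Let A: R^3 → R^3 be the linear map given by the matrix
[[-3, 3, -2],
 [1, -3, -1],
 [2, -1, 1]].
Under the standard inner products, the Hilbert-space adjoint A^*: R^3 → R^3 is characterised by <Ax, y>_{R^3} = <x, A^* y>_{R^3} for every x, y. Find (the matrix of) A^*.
A^* = A^T =
[[-3, 1, 2],
 [3, -3, -1],
 [-2, -1, 1]]

For real matrices with standard dot products, the defining identity <Ax, y> = <x, A^* y> gives (Ax)^T y = x^T (A^*) y, i.e. x^T A^T y = x^T (A^*) y. Since this holds for all x, y, we must have A^* = A^T. Therefore
A^* =
[[-3, 1, 2],
 [3, -3, -1],
 [-2, -1, 1]].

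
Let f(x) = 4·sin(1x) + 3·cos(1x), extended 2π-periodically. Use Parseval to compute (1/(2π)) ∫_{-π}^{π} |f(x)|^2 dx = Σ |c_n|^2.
Σ |c_n|^2 = 25/2

Expand |f|^2 and use orthogonality of {sin(nx), cos(mx)} on [-π, π]:
  ∫_{-π}^{π} sin(nx)^2 dx = π, ∫ cos(mx)^2 dx = π, and cross terms integrate to 0.
So ∫_{-π}^{π} f(x)^2 dx = 4^2 · π + 3^2 · π = (16 + 9)π.
Divide by 2π: (16 + 9)/2 = 25/2.
By Parseval, this equals Σ |c_n|^2.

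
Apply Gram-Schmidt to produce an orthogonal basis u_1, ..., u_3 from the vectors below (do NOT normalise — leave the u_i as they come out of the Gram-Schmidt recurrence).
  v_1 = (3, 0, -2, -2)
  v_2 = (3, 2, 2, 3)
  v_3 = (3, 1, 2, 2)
Orthogonal basis:
  u_1 = (3, 0, -2, -2)
  u_2 = (54/17, 2, 32/17, 49/17)
  u_3 = (12/49, -275/441, 260/441, -2/9)

Apply the Gram-Schmidt recurrence
  u_1 = v_1
  u_i = v_i − Σ_{j<i} ((v_i · u_j) / (u_j · u_j)) · u_j.

Step by step this gives:
  u_1 = (3, 0, -2, -2)
  u_2 = (54/17, 2, 32/17, 49/17)
  u_3 = (12/49, -275/441, 260/441, -2/9)

Orthogonality check:
  u_2 · u_1 = 0 (should be 0)
  u_3 · u_1 = 0 (should be 0)
  u_3 · u_2 = 0 (should be 0)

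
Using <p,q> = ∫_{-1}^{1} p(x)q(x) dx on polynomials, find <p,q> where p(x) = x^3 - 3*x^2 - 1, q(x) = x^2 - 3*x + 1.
<p,q> = -106/15

Expand the product: p(x)·q(x) = x^5 - 6*x^4 + 10*x^3 - 4*x^2 + 3*x - 1.
∫_{-1}^{1} of each monomial x^k gives [2/(k+1) if k even, 0 if k odd]. Integrating term-by-term (or equivalently evaluating the antiderivative F(x) = x^6/6 - 6*x^5/5 + 5*x^4/2 - 4*x^3/3 + 3*x^2/2 - x at the endpoints):
  F(1) − F(−1) = 19/30 − (77/10) = -106/15.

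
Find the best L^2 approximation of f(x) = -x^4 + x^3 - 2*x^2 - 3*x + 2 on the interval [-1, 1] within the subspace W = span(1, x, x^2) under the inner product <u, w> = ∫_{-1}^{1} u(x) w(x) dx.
g(x) = -20*x^2/7 - 12*x/5 + 73/35

The best approximation g ∈ W is the orthogonal projection of f onto W. Writing g = a_0 + a_1 x + a_2 x^2, the coefficients solve the normal equations G · a = b where
  G_{ij} = <φ_i, φ_j> and b_i = <f, φ_i>, with φ_0 = 1, φ_1 = x, φ_2 = x^2.
G =
  [2, 0, 2/3]
  [0, 2/3, 0]
  [2/3, 0, 2/5],
b = (34/15, -8/5, 26/105).
Solving gives a_0 = 73/35, a_1 = -12/5, a_2 = -20/7, so
  g(x) = -20*x^2/7 - 12*x/5 + 73/35.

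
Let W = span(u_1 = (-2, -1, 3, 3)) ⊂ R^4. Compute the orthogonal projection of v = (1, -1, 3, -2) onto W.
proj_W(v) = (-4/23, -2/23, 6/23, 6/23)

Set up U = [u_1 | ... | u_1] ∈ R^(4×1). The projector onto W = col(U) is P = U (U^T U)^(-1) U^T.
Compute U^T U =
  [23],
and U^T v = (2).
Solve U^T U · c = U^T v for the coefficients: c = (2/23). The projection is proj_W(v) = U c.
Check: (v - proj_W(v)) · u_1 = 0  (should be 0).
Result: proj_W(v) = (-4/23, -2/23, 6/23, 6/23).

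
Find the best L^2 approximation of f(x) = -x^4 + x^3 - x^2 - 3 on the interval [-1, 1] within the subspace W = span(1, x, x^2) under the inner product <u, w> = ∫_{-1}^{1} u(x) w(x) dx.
g(x) = -13*x^2/7 + 3*x/5 - 102/35

The best approximation g ∈ W is the orthogonal projection of f onto W. Writing g = a_0 + a_1 x + a_2 x^2, the coefficients solve the normal equations G · a = b where
  G_{ij} = <φ_i, φ_j> and b_i = <f, φ_i>, with φ_0 = 1, φ_1 = x, φ_2 = x^2.
G =
  [2, 0, 2/3]
  [0, 2/3, 0]
  [2/3, 0, 2/5],
b = (-106/15, 2/5, -94/35).
Solving gives a_0 = -102/35, a_1 = 3/5, a_2 = -13/7, so
  g(x) = -13*x^2/7 + 3*x/5 - 102/35.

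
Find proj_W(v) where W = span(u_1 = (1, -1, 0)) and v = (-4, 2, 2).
proj_W(v) = (-3, 3, 0)

Set up U = [u_1 | ... | u_1] ∈ R^(3×1). The projector onto W = col(U) is P = U (U^T U)^(-1) U^T.
Compute U^T U =
  [2],
and U^T v = (-6).
Solve U^T U · c = U^T v for the coefficients: c = (-3). The projection is proj_W(v) = U c.
Check: (v - proj_W(v)) · u_1 = 0  (should be 0).
Result: proj_W(v) = (-3, 3, 0).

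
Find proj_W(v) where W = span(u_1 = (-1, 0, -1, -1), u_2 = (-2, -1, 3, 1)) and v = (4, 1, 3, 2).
proj_W(v) = (155/41, 12/41, 95/41, 119/41)

Set up U = [u_1 | ... | u_2] ∈ R^(4×2). The projector onto W = col(U) is P = U (U^T U)^(-1) U^T.
Compute U^T U =
  [3, -2]
  [-2, 15],
and U^T v = (-9, 2).
Solve U^T U · c = U^T v for the coefficients: c = (-131/41, -12/41). The projection is proj_W(v) = U c.
Check: (v - proj_W(v)) · u_1 = 0  (should be 0).
Check: (v - proj_W(v)) · u_2 = 0  (should be 0).
Result: proj_W(v) = (155/41, 12/41, 95/41, 119/41).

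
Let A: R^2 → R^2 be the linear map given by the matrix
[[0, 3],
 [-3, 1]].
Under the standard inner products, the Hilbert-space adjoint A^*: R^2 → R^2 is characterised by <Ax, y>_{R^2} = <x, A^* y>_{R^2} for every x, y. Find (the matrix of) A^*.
A^* = A^T =
[[0, -3],
 [3, 1]]

For real matrices with standard dot products, the defining identity <Ax, y> = <x, A^* y> gives (Ax)^T y = x^T (A^*) y, i.e. x^T A^T y = x^T (A^*) y. Since this holds for all x, y, we must have A^* = A^T. Therefore
A^* =
[[0, -3],
 [3, 1]].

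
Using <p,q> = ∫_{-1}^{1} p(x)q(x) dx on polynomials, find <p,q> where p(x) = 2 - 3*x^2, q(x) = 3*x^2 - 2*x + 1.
<p,q> = 12/5

Expand the product: p(x)·q(x) = -9*x^4 + 6*x^3 + 3*x^2 - 4*x + 2.
∫_{-1}^{1} of each monomial x^k gives [2/(k+1) if k even, 0 if k odd]. Integrating term-by-term (or equivalently evaluating the antiderivative F(x) = -9*x^5/5 + 3*x^4/2 + x^3 - 2*x^2 + 2*x at the endpoints):
  F(1) − F(−1) = 7/10 − (-17/10) = 12/5.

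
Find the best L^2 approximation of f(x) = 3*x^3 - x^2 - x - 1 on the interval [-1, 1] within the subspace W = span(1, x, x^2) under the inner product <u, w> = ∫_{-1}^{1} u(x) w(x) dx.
g(x) = -x^2 + 4*x/5 - 1

The best approximation g ∈ W is the orthogonal projection of f onto W. Writing g = a_0 + a_1 x + a_2 x^2, the coefficients solve the normal equations G · a = b where
  G_{ij} = <φ_i, φ_j> and b_i = <f, φ_i>, with φ_0 = 1, φ_1 = x, φ_2 = x^2.
G =
  [2, 0, 2/3]
  [0, 2/3, 0]
  [2/3, 0, 2/5],
b = (-8/3, 8/15, -16/15).
Solving gives a_0 = -1, a_1 = 4/5, a_2 = -1, so
  g(x) = -x^2 + 4*x/5 - 1.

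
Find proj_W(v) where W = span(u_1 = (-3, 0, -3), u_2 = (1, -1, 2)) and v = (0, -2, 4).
proj_W(v) = (2/3, -8/3, 10/3)

Set up U = [u_1 | ... | u_2] ∈ R^(3×2). The projector onto W = col(U) is P = U (U^T U)^(-1) U^T.
Compute U^T U =
  [18, -9]
  [-9, 6],
and U^T v = (-12, 10).
Solve U^T U · c = U^T v for the coefficients: c = (2/3, 8/3). The projection is proj_W(v) = U c.
Check: (v - proj_W(v)) · u_1 = 0  (should be 0).
Check: (v - proj_W(v)) · u_2 = 0  (should be 0).
Result: proj_W(v) = (2/3, -8/3, 10/3).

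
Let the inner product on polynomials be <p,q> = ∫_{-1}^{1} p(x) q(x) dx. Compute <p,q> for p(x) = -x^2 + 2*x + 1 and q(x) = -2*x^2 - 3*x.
<p,q> = -68/15

Expand the product: p(x)·q(x) = 2*x^4 - x^3 - 8*x^2 - 3*x.
∫_{-1}^{1} of each monomial x^k gives [2/(k+1) if k even, 0 if k odd]. Integrating term-by-term (or equivalently evaluating the antiderivative F(x) = 2*x^5/5 - x^4/4 - 8*x^3/3 - 3*x^2/2 at the endpoints):
  F(1) − F(−1) = -241/60 − (31/60) = -68/15.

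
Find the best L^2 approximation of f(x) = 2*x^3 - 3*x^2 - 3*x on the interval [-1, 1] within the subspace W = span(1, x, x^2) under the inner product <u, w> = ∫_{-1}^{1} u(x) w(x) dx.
g(x) = -3*x^2 - 9*x/5

The best approximation g ∈ W is the orthogonal projection of f onto W. Writing g = a_0 + a_1 x + a_2 x^2, the coefficients solve the normal equations G · a = b where
  G_{ij} = <φ_i, φ_j> and b_i = <f, φ_i>, with φ_0 = 1, φ_1 = x, φ_2 = x^2.
G =
  [2, 0, 2/3]
  [0, 2/3, 0]
  [2/3, 0, 2/5],
b = (-2, -6/5, -6/5).
Solving gives a_0 = 0, a_1 = -9/5, a_2 = -3, so
  g(x) = -3*x^2 - 9*x/5.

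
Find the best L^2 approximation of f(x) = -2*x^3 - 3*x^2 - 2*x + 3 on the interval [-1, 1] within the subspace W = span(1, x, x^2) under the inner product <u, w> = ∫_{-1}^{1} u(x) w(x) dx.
g(x) = -3*x^2 - 16*x/5 + 3

The best approximation g ∈ W is the orthogonal projection of f onto W. Writing g = a_0 + a_1 x + a_2 x^2, the coefficients solve the normal equations G · a = b where
  G_{ij} = <φ_i, φ_j> and b_i = <f, φ_i>, with φ_0 = 1, φ_1 = x, φ_2 = x^2.
G =
  [2, 0, 2/3]
  [0, 2/3, 0]
  [2/3, 0, 2/5],
b = (4, -32/15, 4/5).
Solving gives a_0 = 3, a_1 = -16/5, a_2 = -3, so
  g(x) = -3*x^2 - 16*x/5 + 3.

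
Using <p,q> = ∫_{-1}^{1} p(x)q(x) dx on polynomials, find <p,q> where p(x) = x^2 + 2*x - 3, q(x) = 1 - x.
<p,q> = -20/3

Expand the product: p(x)·q(x) = -x^3 - x^2 + 5*x - 3.
∫_{-1}^{1} of each monomial x^k gives [2/(k+1) if k even, 0 if k odd]. Integrating term-by-term (or equivalently evaluating the antiderivative F(x) = -x^4/4 - x^3/3 + 5*x^2/2 - 3*x at the endpoints):
  F(1) − F(−1) = -13/12 − (67/12) = -20/3.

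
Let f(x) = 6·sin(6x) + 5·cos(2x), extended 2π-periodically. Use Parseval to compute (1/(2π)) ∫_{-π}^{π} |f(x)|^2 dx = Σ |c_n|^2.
Σ |c_n|^2 = 61/2

Expand |f|^2 and use orthogonality of {sin(nx), cos(mx)} on [-π, π]:
  ∫_{-π}^{π} sin(nx)^2 dx = π, ∫ cos(mx)^2 dx = π, and cross terms integrate to 0.
So ∫_{-π}^{π} f(x)^2 dx = 6^2 · π + 5^2 · π = (36 + 25)π.
Divide by 2π: (36 + 25)/2 = 61/2.
By Parseval, this equals Σ |c_n|^2.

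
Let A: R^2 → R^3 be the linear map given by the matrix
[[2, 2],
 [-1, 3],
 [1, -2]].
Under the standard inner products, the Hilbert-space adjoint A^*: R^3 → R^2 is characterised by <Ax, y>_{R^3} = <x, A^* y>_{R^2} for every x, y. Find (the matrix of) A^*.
A^* = A^T =
[[2, -1, 1],
 [2, 3, -2]]

For real matrices with standard dot products, the defining identity <Ax, y> = <x, A^* y> gives (Ax)^T y = x^T (A^*) y, i.e. x^T A^T y = x^T (A^*) y. Since this holds for all x, y, we must have A^* = A^T. Therefore
A^* =
[[2, -1, 1],
 [2, 3, -2]].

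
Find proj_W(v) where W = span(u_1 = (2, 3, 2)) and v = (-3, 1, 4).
proj_W(v) = (10/17, 15/17, 10/17)

Set up U = [u_1 | ... | u_1] ∈ R^(3×1). The projector onto W = col(U) is P = U (U^T U)^(-1) U^T.
Compute U^T U =
  [17],
and U^T v = (5).
Solve U^T U · c = U^T v for the coefficients: c = (5/17). The projection is proj_W(v) = U c.
Check: (v - proj_W(v)) · u_1 = 0  (should be 0).
Result: proj_W(v) = (10/17, 15/17, 10/17).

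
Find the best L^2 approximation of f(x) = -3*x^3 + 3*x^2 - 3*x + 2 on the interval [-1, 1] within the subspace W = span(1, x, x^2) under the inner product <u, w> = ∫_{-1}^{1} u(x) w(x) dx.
g(x) = 3*x^2 - 24*x/5 + 2

The best approximation g ∈ W is the orthogonal projection of f onto W. Writing g = a_0 + a_1 x + a_2 x^2, the coefficients solve the normal equations G · a = b where
  G_{ij} = <φ_i, φ_j> and b_i = <f, φ_i>, with φ_0 = 1, φ_1 = x, φ_2 = x^2.
G =
  [2, 0, 2/3]
  [0, 2/3, 0]
  [2/3, 0, 2/5],
b = (6, -16/5, 38/15).
Solving gives a_0 = 2, a_1 = -24/5, a_2 = 3, so
  g(x) = 3*x^2 - 24*x/5 + 2.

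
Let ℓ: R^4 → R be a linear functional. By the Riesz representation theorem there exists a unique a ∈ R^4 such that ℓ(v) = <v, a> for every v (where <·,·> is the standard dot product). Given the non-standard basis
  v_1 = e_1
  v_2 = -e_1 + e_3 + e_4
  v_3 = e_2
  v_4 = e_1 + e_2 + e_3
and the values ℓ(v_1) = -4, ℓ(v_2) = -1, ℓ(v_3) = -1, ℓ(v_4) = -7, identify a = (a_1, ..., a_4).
a = (-4, -1, -2, -3)

Write a = (a_1, ..., a_4) in the standard basis. For each basis vector v_i, ℓ(v_i) = <v_i, a> is a linear equation in the a_j's. Collect the n equations into a matrix system V a = ℓ, where row i of V is v_i (expressed in the standard basis). Since V is invertible (lower-triangular with 1s on the diagonal, up to permutation), solve by back-substitution:
  V =
[[1, 0, 0, 0],
 [-1, 0, 1, 1],
 [0, 1, 0, 0],
 [1, 1, 1, 0]]
  V a = (-4, -1, -1, -7)
Solving gives a = (-4, -1, -2, -3).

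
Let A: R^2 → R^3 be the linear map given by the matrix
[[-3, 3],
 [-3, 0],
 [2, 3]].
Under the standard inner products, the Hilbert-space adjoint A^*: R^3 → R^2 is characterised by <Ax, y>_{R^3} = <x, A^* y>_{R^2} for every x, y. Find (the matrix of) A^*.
A^* = A^T =
[[-3, -3, 2],
 [3, 0, 3]]

For real matrices with standard dot products, the defining identity <Ax, y> = <x, A^* y> gives (Ax)^T y = x^T (A^*) y, i.e. x^T A^T y = x^T (A^*) y. Since this holds for all x, y, we must have A^* = A^T. Therefore
A^* =
[[-3, -3, 2],
 [3, 0, 3]].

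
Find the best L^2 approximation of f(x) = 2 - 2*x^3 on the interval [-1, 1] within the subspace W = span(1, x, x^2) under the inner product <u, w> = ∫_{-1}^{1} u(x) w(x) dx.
g(x) = 2 - 6*x/5

The best approximation g ∈ W is the orthogonal projection of f onto W. Writing g = a_0 + a_1 x + a_2 x^2, the coefficients solve the normal equations G · a = b where
  G_{ij} = <φ_i, φ_j> and b_i = <f, φ_i>, with φ_0 = 1, φ_1 = x, φ_2 = x^2.
G =
  [2, 0, 2/3]
  [0, 2/3, 0]
  [2/3, 0, 2/5],
b = (4, -4/5, 4/3).
Solving gives a_0 = 2, a_1 = -6/5, a_2 = 0, so
  g(x) = 2 - 6*x/5.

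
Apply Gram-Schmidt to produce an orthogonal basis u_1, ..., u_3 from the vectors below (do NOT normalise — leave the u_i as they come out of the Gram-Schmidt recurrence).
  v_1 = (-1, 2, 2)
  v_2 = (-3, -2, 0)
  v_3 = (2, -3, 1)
Orthogonal basis:
  u_1 = (-1, 2, 2)
  u_2 = (-28/9, -16/9, 2/9)
  u_3 = (34/29, -51/29, 68/29)

Apply the Gram-Schmidt recurrence
  u_1 = v_1
  u_i = v_i − Σ_{j<i} ((v_i · u_j) / (u_j · u_j)) · u_j.

Step by step this gives:
  u_1 = (-1, 2, 2)
  u_2 = (-28/9, -16/9, 2/9)
  u_3 = (34/29, -51/29, 68/29)

Orthogonality check:
  u_2 · u_1 = 0 (should be 0)
  u_3 · u_1 = 0 (should be 0)
  u_3 · u_2 = 0 (should be 0)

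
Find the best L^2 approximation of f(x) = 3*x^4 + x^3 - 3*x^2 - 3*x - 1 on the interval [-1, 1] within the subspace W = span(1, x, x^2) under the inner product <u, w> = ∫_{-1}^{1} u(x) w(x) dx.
g(x) = -3*x^2/7 - 12*x/5 - 44/35

The best approximation g ∈ W is the orthogonal projection of f onto W. Writing g = a_0 + a_1 x + a_2 x^2, the coefficients solve the normal equations G · a = b where
  G_{ij} = <φ_i, φ_j> and b_i = <f, φ_i>, with φ_0 = 1, φ_1 = x, φ_2 = x^2.
G =
  [2, 0, 2/3]
  [0, 2/3, 0]
  [2/3, 0, 2/5],
b = (-14/5, -8/5, -106/105).
Solving gives a_0 = -44/35, a_1 = -12/5, a_2 = -3/7, so
  g(x) = -3*x^2/7 - 12*x/5 - 44/35.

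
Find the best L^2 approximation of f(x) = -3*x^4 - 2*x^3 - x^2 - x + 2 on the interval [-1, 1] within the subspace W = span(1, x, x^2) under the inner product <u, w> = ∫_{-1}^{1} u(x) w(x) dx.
g(x) = -25*x^2/7 - 11*x/5 + 79/35

The best approximation g ∈ W is the orthogonal projection of f onto W. Writing g = a_0 + a_1 x + a_2 x^2, the coefficients solve the normal equations G · a = b where
  G_{ij} = <φ_i, φ_j> and b_i = <f, φ_i>, with φ_0 = 1, φ_1 = x, φ_2 = x^2.
G =
  [2, 0, 2/3]
  [0, 2/3, 0]
  [2/3, 0, 2/5],
b = (32/15, -22/15, 8/105).
Solving gives a_0 = 79/35, a_1 = -11/5, a_2 = -25/7, so
  g(x) = -25*x^2/7 - 11*x/5 + 79/35.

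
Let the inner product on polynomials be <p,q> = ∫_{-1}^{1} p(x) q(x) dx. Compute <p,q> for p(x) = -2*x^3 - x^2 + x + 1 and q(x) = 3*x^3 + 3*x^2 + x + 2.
<p,q> = 296/105

Expand the product: p(x)·q(x) = -6*x^6 - 9*x^5 - 2*x^4 + x^3 + 2*x^2 + 3*x + 2.
∫_{-1}^{1} of each monomial x^k gives [2/(k+1) if k even, 0 if k odd]. Integrating term-by-term (or equivalently evaluating the antiderivative F(x) = -6*x^7/7 - 3*x^6/2 - 2*x^5/5 + x^4/4 + 2*x^3/3 + 3*x^2/2 + 2*x at the endpoints):
  F(1) − F(−1) = 697/420 − (-487/420) = 296/105.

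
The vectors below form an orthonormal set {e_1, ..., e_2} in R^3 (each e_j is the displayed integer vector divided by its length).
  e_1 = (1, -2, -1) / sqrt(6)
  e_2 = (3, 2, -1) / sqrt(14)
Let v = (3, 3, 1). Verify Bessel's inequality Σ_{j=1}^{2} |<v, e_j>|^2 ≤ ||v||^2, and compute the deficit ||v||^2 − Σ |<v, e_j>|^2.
Σ |<v, e_j>|^2 = 50/3; ||v||^2 = 19; deficit = 7/3

Write each e_j = u_j / sqrt(<u_j, u_j>) where u_j is the displayed integer vector. Then <v, e_j> = <v, u_j> / sqrt(<u_j, u_j>), so |<v, e_j>|^2 = <v, u_j>^2 / <u_j, u_j>.
Coefficients: <v, e_1> = -4/sqrt(6), <v, e_2> = 14/sqrt(14).
Square and sum: Σ |<v, e_j>|^2 = 50/3.
Compute ||v||^2 = v·v = 19.
Deficit = 19 − 50/3 = 7/3 ≥ 0, confirming Bessel's inequality. (The deficit equals ||v − Σ <v,e_j> e_j||^2, the squared distance from v to span{e_j}.)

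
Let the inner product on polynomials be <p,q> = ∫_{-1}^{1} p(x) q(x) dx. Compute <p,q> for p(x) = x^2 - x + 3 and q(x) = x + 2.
<p,q> = 38/3

Expand the product: p(x)·q(x) = x^3 + x^2 + x + 6.
∫_{-1}^{1} of each monomial x^k gives [2/(k+1) if k even, 0 if k odd]. Integrating term-by-term (or equivalently evaluating the antiderivative F(x) = x^4/4 + x^3/3 + x^2/2 + 6*x at the endpoints):
  F(1) − F(−1) = 85/12 − (-67/12) = 38/3.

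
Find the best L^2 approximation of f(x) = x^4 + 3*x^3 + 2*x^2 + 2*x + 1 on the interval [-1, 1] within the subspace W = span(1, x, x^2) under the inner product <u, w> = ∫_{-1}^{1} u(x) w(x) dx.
g(x) = 20*x^2/7 + 19*x/5 + 32/35

The best approximation g ∈ W is the orthogonal projection of f onto W. Writing g = a_0 + a_1 x + a_2 x^2, the coefficients solve the normal equations G · a = b where
  G_{ij} = <φ_i, φ_j> and b_i = <f, φ_i>, with φ_0 = 1, φ_1 = x, φ_2 = x^2.
G =
  [2, 0, 2/3]
  [0, 2/3, 0]
  [2/3, 0, 2/5],
b = (56/15, 38/15, 184/105).
Solving gives a_0 = 32/35, a_1 = 19/5, a_2 = 20/7, so
  g(x) = 20*x^2/7 + 19*x/5 + 32/35.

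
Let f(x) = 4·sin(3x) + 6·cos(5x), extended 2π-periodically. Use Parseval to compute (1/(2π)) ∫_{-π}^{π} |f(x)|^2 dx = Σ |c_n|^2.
Σ |c_n|^2 = 26

Expand |f|^2 and use orthogonality of {sin(nx), cos(mx)} on [-π, π]:
  ∫_{-π}^{π} sin(nx)^2 dx = π, ∫ cos(mx)^2 dx = π, and cross terms integrate to 0.
So ∫_{-π}^{π} f(x)^2 dx = 4^2 · π + 6^2 · π = (16 + 36)π.
Divide by 2π: (16 + 36)/2 = 26.
By Parseval, this equals Σ |c_n|^2.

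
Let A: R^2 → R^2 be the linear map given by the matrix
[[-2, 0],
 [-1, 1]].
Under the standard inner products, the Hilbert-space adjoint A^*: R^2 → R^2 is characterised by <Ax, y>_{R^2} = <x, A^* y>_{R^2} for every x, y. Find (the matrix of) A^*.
A^* = A^T =
[[-2, -1],
 [0, 1]]

For real matrices with standard dot products, the defining identity <Ax, y> = <x, A^* y> gives (Ax)^T y = x^T (A^*) y, i.e. x^T A^T y = x^T (A^*) y. Since this holds for all x, y, we must have A^* = A^T. Therefore
A^* =
[[-2, -1],
 [0, 1]].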